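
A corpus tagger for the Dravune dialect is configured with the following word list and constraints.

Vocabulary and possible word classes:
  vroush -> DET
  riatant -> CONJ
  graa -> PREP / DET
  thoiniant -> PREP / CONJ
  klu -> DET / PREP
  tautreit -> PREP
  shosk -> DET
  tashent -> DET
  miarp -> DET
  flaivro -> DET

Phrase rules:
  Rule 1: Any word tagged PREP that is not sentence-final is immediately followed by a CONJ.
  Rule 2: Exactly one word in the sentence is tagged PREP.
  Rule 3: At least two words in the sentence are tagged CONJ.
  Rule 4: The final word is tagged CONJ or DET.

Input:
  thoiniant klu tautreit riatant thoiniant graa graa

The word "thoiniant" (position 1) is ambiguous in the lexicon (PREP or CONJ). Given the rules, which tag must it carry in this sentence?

Candidates per position — 1:thoiniant {PREP,CONJ}; 2:klu {DET,PREP}; 3:tautreit {PREP}; 4:riatant {CONJ}; 5:thoiniant {PREP,CONJ}; 6:graa {PREP,DET}; 7:graa {PREP,DET}.
Word 1 cannot be PREP — rule 1 would then fail for every completion. It is CONJ.
Word 2 cannot be PREP — rule 1 would then fail for every completion. It is DET.
Word 5 cannot be PREP — rule 1 would then fail for every completion. It is CONJ.
Word 6 cannot be PREP — rule 1 would then fail for every completion. It is DET.
Word 7 cannot be PREP — rule 2 would then fail for every completion. It is DET.
The only consistent sequence is: CONJ DET PREP CONJ CONJ DET DET.
Checking: rule 1 ok; rule 2 ok; rule 3 ok; rule 4 ok.

CONJ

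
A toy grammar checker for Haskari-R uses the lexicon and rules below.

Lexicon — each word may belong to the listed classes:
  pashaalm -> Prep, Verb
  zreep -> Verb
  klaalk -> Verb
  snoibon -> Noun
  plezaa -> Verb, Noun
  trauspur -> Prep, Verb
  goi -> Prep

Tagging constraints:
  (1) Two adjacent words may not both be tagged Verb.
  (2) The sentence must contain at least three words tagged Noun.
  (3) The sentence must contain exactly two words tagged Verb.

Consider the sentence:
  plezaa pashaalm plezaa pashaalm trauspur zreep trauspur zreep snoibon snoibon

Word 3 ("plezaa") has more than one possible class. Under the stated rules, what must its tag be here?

Noun

Candidates per position — 1:plezaa {Verb,Noun}; 2:pashaalm {Prep,Verb}; 3:plezaa {Verb,Noun}; 4:pashaalm {Prep,Verb}; 5:trauspur {Prep,Verb}; 6:zreep {Verb}; 7:trauspur {Prep,Verb}; 8:zreep {Verb}; 9:snoibon {Noun}; 10:snoibon {Noun}.
At position 1, choosing Verb makes rule 3 impossible to satisfy; hence Noun.
At position 2, choosing Verb makes rule 3 impossible to satisfy; hence Prep.
At position 3, choosing Verb makes rule 3 impossible to satisfy; hence Noun.
At position 4, choosing Verb makes rule 3 impossible to satisfy; hence Prep.
At position 5, choosing Verb makes rule 1 impossible to satisfy; hence Prep.
At position 7, choosing Verb makes rule 1 impossible to satisfy; hence Prep.
That leaves exactly one tagging: Noun Prep Noun Prep Prep Verb Prep Verb Noun Noun.
Verifying each rule — rule 1 satisfied; rule 2 satisfied; rule 3 satisfied.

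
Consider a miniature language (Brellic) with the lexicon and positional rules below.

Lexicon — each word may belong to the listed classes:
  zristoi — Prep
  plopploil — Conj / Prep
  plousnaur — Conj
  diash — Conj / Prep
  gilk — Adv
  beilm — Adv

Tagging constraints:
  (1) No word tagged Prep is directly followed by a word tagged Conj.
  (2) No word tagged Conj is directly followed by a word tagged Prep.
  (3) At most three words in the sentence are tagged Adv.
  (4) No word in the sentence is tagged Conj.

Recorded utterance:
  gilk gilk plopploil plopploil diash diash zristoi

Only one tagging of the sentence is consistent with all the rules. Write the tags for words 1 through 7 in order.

Adv Adv Prep Prep Prep Prep Prep

Candidates per position — 1:gilk {Adv}; 2:gilk {Adv}; 3:plopploil {Conj,Prep}; 4:plopploil {Conj,Prep}; 5:diash {Conj,Prep}; 6:diash {Conj,Prep}; 7:zristoi {Prep}.
Word 3 cannot be Conj — rule 2 would then fail for every completion. It is Prep.
Word 4 cannot be Conj — rule 1 would then fail for every completion. It is Prep.
Word 5 cannot be Conj — rule 1 would then fail for every completion. It is Prep.
Word 6 cannot be Conj — rule 1 would then fail for every completion. It is Prep.
The unique satisfying tagging is: Adv Adv Prep Prep Prep Prep Prep.
Verifying each rule — rule 1 satisfied; rule 2 satisfied; rule 3 satisfied; rule 4 satisfied.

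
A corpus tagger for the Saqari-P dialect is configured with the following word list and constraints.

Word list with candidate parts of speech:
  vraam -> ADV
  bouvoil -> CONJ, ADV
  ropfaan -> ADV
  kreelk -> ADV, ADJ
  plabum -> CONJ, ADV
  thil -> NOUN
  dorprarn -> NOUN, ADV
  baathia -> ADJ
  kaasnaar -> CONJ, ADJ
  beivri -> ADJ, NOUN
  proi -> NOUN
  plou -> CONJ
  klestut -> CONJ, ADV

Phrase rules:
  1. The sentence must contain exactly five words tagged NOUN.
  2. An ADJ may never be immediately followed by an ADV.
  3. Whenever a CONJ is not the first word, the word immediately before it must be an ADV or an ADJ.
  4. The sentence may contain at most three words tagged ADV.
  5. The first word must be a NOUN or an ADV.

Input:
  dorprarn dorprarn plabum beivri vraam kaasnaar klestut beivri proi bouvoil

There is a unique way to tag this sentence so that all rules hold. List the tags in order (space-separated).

Candidates per position — 1:dorprarn {NOUN,ADV}; 2:dorprarn {NOUN,ADV}; 3:plabum {CONJ,ADV}; 4:beivri {ADJ,NOUN}; 5:vraam {ADV}; 6:kaasnaar {CONJ,ADJ}; 7:klestut {CONJ,ADV}; 8:beivri {ADJ,NOUN}; 9:proi {NOUN}; 10:bouvoil {CONJ,ADV}.
If word 1 were ADV, no tagging could satisfy rule 1; so word 1 is NOUN.
If word 2 were ADV, no tagging could satisfy rule 1; so word 2 is NOUN.
If word 3 were CONJ, no tagging could satisfy rule 3; so word 3 is ADV.
If word 4 were ADJ, no tagging could satisfy rule 1; so word 4 is NOUN.
If word 8 were ADJ, no tagging could satisfy rule 1; so word 8 is NOUN.
If word 10 were CONJ, no tagging could satisfy rule 3; so word 10 is ADV.
If word 7 were ADV, no tagging could satisfy rule 4; so word 7 is CONJ.
If word 6 were CONJ, no tagging could satisfy rule 3; so word 6 is ADJ.
The unique satisfying tagging is: NOUN NOUN ADV NOUN ADV ADJ CONJ NOUN NOUN ADV.
Checking: rule 1 holds; rule 2 holds; rule 3 holds; rule 4 holds; rule 5 holds.

NOUN NOUN ADV NOUN ADV ADJ CONJ NOUN NOUN ADV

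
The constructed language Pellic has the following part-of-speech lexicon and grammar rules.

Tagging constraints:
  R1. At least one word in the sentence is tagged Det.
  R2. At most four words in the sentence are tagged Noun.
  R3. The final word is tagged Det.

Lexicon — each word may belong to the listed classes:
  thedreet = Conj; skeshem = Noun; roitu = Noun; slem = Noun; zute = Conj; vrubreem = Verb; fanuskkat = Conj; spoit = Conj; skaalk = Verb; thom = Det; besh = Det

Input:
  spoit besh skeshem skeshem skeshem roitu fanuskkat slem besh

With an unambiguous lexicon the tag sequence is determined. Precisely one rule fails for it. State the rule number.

Fixed tagging: Conj Det Noun Noun Noun Noun Conj Noun Det.
Applying the rules: R1 ✓, R2 ✗, R3 ✓.
Only rule 2 fails.

2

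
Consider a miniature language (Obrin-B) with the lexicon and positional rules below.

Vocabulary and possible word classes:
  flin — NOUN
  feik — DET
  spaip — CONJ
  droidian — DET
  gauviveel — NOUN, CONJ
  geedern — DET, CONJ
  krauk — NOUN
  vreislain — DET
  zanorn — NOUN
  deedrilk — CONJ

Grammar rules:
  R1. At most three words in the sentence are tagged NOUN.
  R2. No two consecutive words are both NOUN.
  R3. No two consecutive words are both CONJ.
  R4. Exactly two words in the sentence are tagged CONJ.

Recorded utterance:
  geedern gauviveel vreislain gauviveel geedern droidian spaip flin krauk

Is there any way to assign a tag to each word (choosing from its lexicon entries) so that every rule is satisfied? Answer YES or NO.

Candidates per position — 1:geedern {DET,CONJ}; 2:gauviveel {NOUN,CONJ}; 3:vreislain {DET}; 4:gauviveel {NOUN,CONJ}; 5:geedern {DET,CONJ}; 6:droidian {DET}; 7:spaip {CONJ}; 8:flin {NOUN}; 9:krauk {NOUN}.
Rule 2 cannot be satisfied by any choice of tags from the lexicon.
So there is no consistent tagging.

NO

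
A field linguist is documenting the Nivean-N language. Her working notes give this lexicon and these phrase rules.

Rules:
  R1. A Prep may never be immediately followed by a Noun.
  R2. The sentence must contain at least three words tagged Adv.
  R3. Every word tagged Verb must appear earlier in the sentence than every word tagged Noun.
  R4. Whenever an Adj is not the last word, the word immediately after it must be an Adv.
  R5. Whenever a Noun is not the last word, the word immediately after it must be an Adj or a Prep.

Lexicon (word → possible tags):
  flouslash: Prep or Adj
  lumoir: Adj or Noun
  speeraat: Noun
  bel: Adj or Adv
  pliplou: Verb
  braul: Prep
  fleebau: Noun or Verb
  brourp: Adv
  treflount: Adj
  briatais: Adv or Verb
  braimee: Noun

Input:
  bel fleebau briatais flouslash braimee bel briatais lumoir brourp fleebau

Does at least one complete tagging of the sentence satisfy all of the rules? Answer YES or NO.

Candidates per position — 1:bel {Adj,Adv}; 2:fleebau {Noun,Verb}; 3:briatais {Adv,Verb}; 4:flouslash {Prep,Adj}; 5:braimee {Noun}; 6:bel {Adj,Adv}; 7:briatais {Adv,Verb}; 8:lumoir {Adj,Noun}; 9:brourp {Adv}; 10:fleebau {Noun,Verb}.
Every candidate sequence violates at least one rule; no consistent tagging exists.

NO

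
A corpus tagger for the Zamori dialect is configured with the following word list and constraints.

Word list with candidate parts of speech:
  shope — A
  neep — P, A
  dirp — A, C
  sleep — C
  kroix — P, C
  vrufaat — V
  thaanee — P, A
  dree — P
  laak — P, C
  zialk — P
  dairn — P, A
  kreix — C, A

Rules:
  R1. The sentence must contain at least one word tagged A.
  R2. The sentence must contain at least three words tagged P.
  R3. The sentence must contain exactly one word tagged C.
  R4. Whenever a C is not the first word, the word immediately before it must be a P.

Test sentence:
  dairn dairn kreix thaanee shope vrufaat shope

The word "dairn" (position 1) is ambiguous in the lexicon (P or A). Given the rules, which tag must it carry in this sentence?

Candidates per position — 1:dairn {P,A}; 2:dairn {P,A}; 3:kreix {C,A}; 4:thaanee {P,A}; 5:shope {A}; 6:vrufaat {V}; 7:shope {A}.
If word 1 were A, no tagging could satisfy rule 2; so word 1 is P.
If word 2 were A, no tagging could satisfy rule 2; so word 2 is P.
If word 3 were A, no tagging could satisfy rule 3; so word 3 is C.
If word 4 were A, no tagging could satisfy rule 2; so word 4 is P.
The unique satisfying tagging is: P P C P A V A.
Verifying each rule — rule 1 holds; rule 2 holds; rule 3 holds; rule 4 holds.

P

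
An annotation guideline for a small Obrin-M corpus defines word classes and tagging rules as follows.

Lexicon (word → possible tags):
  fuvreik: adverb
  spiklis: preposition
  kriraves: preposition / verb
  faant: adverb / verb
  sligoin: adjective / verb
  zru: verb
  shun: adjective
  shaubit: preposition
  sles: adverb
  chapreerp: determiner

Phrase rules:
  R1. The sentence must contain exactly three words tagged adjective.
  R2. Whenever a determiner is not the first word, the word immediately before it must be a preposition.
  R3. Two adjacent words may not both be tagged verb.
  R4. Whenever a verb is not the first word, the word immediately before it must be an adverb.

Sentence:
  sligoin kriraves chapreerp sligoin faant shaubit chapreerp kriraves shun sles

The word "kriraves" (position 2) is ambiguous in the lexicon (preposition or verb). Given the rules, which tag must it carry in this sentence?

preposition

Candidates per position — 1:sligoin {adjective,verb}; 2:kriraves {preposition,verb}; 3:chapreerp {determiner}; 4:sligoin {adjective,verb}; 5:faant {adverb,verb}; 6:shaubit {preposition}; 7:chapreerp {determiner}; 8:kriraves {preposition,verb}; 9:shun {adjective}; 10:sles {adverb}.
Position 1: tagging it verb would leave rule 1 unsatisfiable, so it must be adjective.
Position 2: tagging it verb would leave rule 2 unsatisfiable, so it must be preposition.
Position 4: tagging it verb would leave rule 1 unsatisfiable, so it must be adjective.
Position 5: tagging it verb would leave rule 4 unsatisfiable, so it must be adverb.
Position 8: tagging it verb would leave rule 4 unsatisfiable, so it must be preposition.
The only consistent sequence is: adjective preposition determiner adjective adverb preposition determiner preposition adjective adverb.
Rule-by-rule: rule 1 ✓; rule 2 ✓; rule 3 ✓; rule 4 ✓.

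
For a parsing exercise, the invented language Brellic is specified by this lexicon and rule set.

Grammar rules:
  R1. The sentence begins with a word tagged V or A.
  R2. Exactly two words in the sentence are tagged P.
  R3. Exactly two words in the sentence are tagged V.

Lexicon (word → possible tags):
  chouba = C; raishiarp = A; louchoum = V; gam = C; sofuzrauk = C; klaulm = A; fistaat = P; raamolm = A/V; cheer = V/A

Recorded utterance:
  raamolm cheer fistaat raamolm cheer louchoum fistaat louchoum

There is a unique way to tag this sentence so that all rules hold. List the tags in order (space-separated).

Candidates per position — 1:raamolm {A,V}; 2:cheer {V,A}; 3:fistaat {P}; 4:raamolm {A,V}; 5:cheer {V,A}; 6:louchoum {V}; 7:fistaat {P}; 8:louchoum {V}.
At position 1, choosing V makes rule 3 impossible to satisfy; hence A.
At position 2, choosing V makes rule 3 impossible to satisfy; hence A.
At position 4, choosing V makes rule 3 impossible to satisfy; hence A.
At position 5, choosing V makes rule 3 impossible to satisfy; hence A.
The unique satisfying tagging is: A A P A A V P V.
Check: rule 1 ok; rule 2 ok; rule 3 ok.

A A P A A V P V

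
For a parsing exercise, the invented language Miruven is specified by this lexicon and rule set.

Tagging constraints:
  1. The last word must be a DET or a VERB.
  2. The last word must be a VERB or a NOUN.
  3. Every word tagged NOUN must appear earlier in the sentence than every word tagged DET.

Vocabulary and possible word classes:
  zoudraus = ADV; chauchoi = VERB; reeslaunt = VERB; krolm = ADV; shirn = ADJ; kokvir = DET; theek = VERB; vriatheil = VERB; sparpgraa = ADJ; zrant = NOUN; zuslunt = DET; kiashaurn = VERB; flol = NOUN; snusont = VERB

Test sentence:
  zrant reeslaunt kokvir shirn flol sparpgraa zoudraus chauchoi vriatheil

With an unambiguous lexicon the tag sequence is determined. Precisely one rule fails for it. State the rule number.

Fixed tagging: NOUN VERB DET ADJ NOUN ADJ ADV VERB VERB.
Rule check: R1 holds, R2 holds, R3 violated.
Only rule 3 fails.

3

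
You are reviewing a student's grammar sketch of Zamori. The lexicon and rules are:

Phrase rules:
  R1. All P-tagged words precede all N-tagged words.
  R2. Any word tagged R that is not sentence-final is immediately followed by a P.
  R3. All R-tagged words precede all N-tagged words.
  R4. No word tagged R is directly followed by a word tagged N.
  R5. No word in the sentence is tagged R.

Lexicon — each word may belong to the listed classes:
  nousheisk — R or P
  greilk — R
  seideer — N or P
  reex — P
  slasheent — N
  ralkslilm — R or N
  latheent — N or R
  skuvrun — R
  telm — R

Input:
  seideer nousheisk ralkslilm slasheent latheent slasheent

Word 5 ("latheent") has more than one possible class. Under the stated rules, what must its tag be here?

N

Candidates per position — 1:seideer {N,P}; 2:nousheisk {R,P}; 3:ralkslilm {R,N}; 4:slasheent {N}; 5:latheent {N,R}; 6:slasheent {N}.
Position 2: R is ruled out by rule 2; that leaves P.
Position 3: R is ruled out by rule 2; that leaves N.
Position 5: R is ruled out by rule 2; that leaves N.
Position 1: N is ruled out by rule 1; that leaves P.
That leaves exactly one tagging: P P N N N N.
Rule-by-rule: rule 1 holds; rule 2 holds; rule 3 holds; rule 4 holds; rule 5 holds.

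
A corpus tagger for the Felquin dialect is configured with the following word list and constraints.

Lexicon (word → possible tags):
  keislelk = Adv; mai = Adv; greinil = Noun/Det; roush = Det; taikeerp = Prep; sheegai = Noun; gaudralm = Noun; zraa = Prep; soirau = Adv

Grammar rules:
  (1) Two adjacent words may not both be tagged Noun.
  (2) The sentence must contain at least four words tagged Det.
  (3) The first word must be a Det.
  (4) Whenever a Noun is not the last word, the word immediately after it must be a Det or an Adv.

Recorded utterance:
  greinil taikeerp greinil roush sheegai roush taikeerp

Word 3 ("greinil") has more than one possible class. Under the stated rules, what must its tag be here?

Det

Candidates per position — 1:greinil {Noun,Det}; 2:taikeerp {Prep}; 3:greinil {Noun,Det}; 4:roush {Det}; 5:sheegai {Noun}; 6:roush {Det}; 7:taikeerp {Prep}.
If word 1 were Noun, no tagging could satisfy rule 2; so word 1 is Det.
If word 3 were Noun, no tagging could satisfy rule 2; so word 3 is Det.
The only consistent sequence is: Det Prep Det Det Noun Det Prep.
Verifying each rule — rule 1 ✓; rule 2 ✓; rule 3 ✓; rule 4 ✓.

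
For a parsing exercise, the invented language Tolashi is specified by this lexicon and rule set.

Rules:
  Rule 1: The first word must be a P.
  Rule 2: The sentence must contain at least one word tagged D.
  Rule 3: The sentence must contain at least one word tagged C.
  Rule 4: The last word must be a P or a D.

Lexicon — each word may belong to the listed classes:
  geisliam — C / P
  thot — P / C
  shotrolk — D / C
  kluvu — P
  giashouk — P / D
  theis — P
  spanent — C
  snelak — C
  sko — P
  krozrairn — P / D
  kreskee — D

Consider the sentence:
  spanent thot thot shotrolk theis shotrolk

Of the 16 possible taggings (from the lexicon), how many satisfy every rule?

Candidates per position — 1:spanent {C}; 2:thot {P,C}; 3:thot {P,C}; 4:shotrolk {D,C}; 5:theis {P}; 6:shotrolk {D,C}.
There are 16 candidate sequences in total.
Rule 1 cannot be satisfied by any choice of tags from the lexicon.
So there is no consistent tagging.
Count = 0.

0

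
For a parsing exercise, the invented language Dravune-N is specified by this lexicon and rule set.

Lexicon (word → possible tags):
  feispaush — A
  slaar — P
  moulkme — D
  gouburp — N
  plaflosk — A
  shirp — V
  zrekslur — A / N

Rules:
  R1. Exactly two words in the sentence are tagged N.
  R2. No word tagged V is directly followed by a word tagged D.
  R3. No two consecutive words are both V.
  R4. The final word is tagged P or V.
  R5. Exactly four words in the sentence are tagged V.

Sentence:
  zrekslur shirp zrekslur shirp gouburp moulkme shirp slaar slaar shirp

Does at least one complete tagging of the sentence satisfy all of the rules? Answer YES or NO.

YES

Candidates per position — 1:zrekslur {A,N}; 2:shirp {V}; 3:zrekslur {A,N}; 4:shirp {V}; 5:gouburp {N}; 6:moulkme {D}; 7:shirp {V}; 8:slaar {P}; 9:slaar {P}; 10:shirp {V}.
One satisfying assignment: N V A V N D V P P V.
Rule-by-rule: rule 1 ✓; rule 2 ✓; rule 3 ✓; rule 4 ✓; rule 5 ✓.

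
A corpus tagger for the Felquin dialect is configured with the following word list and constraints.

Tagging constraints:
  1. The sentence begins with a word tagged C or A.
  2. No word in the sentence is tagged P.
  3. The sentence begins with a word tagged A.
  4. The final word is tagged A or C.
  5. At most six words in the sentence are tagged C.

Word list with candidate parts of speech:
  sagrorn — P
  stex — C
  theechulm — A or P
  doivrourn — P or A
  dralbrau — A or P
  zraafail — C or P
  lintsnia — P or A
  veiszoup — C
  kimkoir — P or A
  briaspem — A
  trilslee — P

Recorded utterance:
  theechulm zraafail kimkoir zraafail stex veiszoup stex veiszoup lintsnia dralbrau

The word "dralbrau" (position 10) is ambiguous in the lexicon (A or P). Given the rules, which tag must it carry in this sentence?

A

Candidates per position — 1:theechulm {A,P}; 2:zraafail {C,P}; 3:kimkoir {P,A}; 4:zraafail {C,P}; 5:stex {C}; 6:veiszoup {C}; 7:stex {C}; 8:veiszoup {C}; 9:lintsnia {P,A}; 10:dralbrau {A,P}.
If word 1 were P, no tagging could satisfy rule 1; so word 1 is A.
If word 2 were P, no tagging could satisfy rule 2; so word 2 is C.
If word 3 were P, no tagging could satisfy rule 2; so word 3 is A.
If word 4 were P, no tagging could satisfy rule 2; so word 4 is C.
If word 9 were P, no tagging could satisfy rule 2; so word 9 is A.
If word 10 were P, no tagging could satisfy rule 2; so word 10 is A.
That leaves exactly one tagging: A C A C C C C C A A.
Rule-by-rule: rule 1 holds; rule 2 holds; rule 3 holds; rule 4 holds; rule 5 holds.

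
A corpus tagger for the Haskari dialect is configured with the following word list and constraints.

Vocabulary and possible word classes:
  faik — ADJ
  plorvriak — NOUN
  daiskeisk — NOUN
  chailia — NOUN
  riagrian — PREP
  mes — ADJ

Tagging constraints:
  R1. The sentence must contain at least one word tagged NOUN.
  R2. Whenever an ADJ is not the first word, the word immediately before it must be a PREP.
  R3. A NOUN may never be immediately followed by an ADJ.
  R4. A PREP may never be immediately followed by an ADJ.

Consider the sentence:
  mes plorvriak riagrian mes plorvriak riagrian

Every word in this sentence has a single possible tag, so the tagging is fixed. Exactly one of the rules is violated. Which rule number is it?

Fixed tagging: ADJ NOUN PREP ADJ NOUN PREP.
Rule check: R1 pass, R2 pass, R3 pass, R4 fail.
Only rule 4 fails.

4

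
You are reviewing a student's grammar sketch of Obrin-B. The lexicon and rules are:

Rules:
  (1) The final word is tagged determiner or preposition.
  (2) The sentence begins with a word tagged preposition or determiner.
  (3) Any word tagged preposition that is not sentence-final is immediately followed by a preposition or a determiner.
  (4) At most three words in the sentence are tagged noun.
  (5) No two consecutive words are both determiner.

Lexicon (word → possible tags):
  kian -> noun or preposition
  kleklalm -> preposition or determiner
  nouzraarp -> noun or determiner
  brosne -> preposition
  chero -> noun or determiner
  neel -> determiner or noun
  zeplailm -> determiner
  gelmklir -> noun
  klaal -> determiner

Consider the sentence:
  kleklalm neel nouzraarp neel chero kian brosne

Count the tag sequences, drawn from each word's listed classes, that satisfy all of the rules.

Candidates per position — 1:kleklalm {preposition,determiner}; 2:neel {determiner,noun}; 3:nouzraarp {noun,determiner}; 4:neel {determiner,noun}; 5:chero {noun,determiner}; 6:kian {noun,preposition}; 7:brosne {preposition}.
There are 64 candidate sequences in total.
Checking each against the rules leaves 10 sequences.
Count = 10.

10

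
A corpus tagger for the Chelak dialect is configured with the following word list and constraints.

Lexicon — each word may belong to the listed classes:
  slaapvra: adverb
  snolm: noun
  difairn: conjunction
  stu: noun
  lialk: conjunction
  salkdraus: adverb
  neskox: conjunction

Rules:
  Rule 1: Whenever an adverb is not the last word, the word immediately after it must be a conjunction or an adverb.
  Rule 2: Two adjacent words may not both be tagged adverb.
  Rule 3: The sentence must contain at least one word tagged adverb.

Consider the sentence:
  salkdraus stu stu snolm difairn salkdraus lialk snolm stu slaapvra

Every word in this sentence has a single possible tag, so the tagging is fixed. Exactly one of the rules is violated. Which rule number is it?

Fixed tagging: adverb noun noun noun conjunction adverb conjunction noun noun adverb.
Rule check: R1 fail, R2 pass, R3 pass.
Only rule 1 fails.

1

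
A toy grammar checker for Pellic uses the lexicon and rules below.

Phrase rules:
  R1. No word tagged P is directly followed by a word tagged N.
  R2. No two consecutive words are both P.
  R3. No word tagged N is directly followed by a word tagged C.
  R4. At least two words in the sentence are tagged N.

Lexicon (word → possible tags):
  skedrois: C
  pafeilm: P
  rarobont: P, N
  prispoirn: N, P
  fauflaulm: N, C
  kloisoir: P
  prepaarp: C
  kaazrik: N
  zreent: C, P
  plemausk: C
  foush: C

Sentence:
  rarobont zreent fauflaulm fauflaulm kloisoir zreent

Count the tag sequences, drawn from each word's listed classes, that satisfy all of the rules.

2

Candidates per position — 1:rarobont {P,N}; 2:zreent {C,P}; 3:fauflaulm {N,C}; 4:fauflaulm {N,C}; 5:kloisoir {P}; 6:zreent {C,P}.
There are 32 candidate sequences in total.
The sequences that satisfy every rule: P C N N P C; N P C N P C.
Count = 2.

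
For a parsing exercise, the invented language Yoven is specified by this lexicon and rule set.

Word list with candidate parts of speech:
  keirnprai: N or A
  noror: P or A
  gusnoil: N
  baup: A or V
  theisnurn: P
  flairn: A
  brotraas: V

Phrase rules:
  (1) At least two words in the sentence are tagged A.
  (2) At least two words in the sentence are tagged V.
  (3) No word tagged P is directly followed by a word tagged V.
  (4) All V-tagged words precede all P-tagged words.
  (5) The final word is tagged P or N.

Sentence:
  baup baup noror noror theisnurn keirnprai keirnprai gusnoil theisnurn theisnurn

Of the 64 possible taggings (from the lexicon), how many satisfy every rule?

11

Candidates per position — 1:baup {A,V}; 2:baup {A,V}; 3:noror {P,A}; 4:noror {P,A}; 5:theisnurn {P}; 6:keirnprai {N,A}; 7:keirnprai {N,A}; 8:gusnoil {N}; 9:theisnurn {P}; 10:theisnurn {P}.
There are 64 candidate sequences in total.
Checking each against the rules leaves 11 sequences.
Count = 11.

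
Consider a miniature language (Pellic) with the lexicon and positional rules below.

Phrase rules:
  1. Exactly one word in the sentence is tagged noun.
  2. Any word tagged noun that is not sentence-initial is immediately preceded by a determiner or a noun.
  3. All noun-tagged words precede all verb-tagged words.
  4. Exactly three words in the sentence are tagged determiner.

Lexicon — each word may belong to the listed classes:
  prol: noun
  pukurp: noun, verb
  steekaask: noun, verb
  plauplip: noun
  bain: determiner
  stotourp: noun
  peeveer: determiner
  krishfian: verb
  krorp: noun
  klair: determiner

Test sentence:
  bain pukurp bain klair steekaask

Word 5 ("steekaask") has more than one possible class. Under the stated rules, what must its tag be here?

verb

Candidates per position — 1:bain {determiner}; 2:pukurp {noun,verb}; 3:bain {determiner}; 4:klair {determiner}; 5:steekaask {noun,verb}.
Position 5: the remaining choice is settled jointly with positions 2 — only verb at position 5 is part of a tagging that satisfies every rule.
That leaves exactly one tagging: determiner noun determiner determiner verb.
Rule-by-rule: rule 1 satisfied; rule 2 satisfied; rule 3 satisfied; rule 4 satisfied.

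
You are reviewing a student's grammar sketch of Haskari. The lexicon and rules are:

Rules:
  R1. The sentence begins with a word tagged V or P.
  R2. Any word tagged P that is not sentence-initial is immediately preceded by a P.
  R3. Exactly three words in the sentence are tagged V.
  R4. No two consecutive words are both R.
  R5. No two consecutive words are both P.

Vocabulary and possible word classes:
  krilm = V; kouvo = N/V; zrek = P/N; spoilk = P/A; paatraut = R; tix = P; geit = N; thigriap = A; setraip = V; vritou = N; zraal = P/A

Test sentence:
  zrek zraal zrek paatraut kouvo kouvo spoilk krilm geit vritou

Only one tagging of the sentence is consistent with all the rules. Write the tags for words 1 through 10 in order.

Candidates per position — 1:zrek {P,N}; 2:zraal {P,A}; 3:zrek {P,N}; 4:paatraut {R}; 5:kouvo {N,V}; 6:kouvo {N,V}; 7:spoilk {P,A}; 8:krilm {V}; 9:geit {N}; 10:vritou {N}.
At position 1, choosing N makes rule 1 impossible to satisfy; hence P.
At position 2, choosing P makes rule 5 impossible to satisfy; hence A.
At position 3, choosing P makes rule 2 impossible to satisfy; hence N.
At position 5, choosing N makes rule 3 impossible to satisfy; hence V.
At position 6, choosing N makes rule 3 impossible to satisfy; hence V.
At position 7, choosing P makes rule 2 impossible to satisfy; hence A.
The unique satisfying tagging is: P A N R V V A V N N.
Check: rule 1 satisfied; rule 2 satisfied; rule 3 satisfied; rule 4 satisfied; rule 5 satisfied.

P A N R V V A V N N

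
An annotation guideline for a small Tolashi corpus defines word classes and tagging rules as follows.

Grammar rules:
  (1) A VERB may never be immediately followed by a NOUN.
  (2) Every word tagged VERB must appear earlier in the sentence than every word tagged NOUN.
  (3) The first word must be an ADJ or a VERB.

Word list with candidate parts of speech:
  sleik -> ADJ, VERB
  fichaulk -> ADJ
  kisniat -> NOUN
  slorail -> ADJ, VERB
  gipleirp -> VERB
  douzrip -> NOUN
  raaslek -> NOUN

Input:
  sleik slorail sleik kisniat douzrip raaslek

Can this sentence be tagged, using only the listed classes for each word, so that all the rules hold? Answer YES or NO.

Candidates per position — 1:sleik {ADJ,VERB}; 2:slorail {ADJ,VERB}; 3:sleik {ADJ,VERB}; 4:kisniat {NOUN}; 5:douzrip {NOUN}; 6:raaslek {NOUN}.
One satisfying assignment: VERB VERB ADJ NOUN NOUN NOUN.
Check: rule 1 ✓; rule 2 ✓; rule 3 ✓.

YES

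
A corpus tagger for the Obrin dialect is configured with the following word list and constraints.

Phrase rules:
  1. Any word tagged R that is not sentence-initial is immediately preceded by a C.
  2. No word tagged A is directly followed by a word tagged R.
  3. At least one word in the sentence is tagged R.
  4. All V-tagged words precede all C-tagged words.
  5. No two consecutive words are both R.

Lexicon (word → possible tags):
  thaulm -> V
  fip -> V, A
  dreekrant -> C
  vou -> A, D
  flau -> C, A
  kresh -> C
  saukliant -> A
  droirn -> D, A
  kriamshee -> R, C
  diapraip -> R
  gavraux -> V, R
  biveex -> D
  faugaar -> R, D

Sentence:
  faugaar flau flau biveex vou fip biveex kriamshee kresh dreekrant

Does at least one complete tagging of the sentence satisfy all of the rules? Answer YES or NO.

Candidates per position — 1:faugaar {R,D}; 2:flau {C,A}; 3:flau {C,A}; 4:biveex {D}; 5:vou {A,D}; 6:fip {V,A}; 7:biveex {D}; 8:kriamshee {R,C}; 9:kresh {C}; 10:dreekrant {C}.
One satisfying assignment: R A C D A A D C C C.
Check: rule 1 holds; rule 2 holds; rule 3 holds; rule 4 holds; rule 5 holds.

YES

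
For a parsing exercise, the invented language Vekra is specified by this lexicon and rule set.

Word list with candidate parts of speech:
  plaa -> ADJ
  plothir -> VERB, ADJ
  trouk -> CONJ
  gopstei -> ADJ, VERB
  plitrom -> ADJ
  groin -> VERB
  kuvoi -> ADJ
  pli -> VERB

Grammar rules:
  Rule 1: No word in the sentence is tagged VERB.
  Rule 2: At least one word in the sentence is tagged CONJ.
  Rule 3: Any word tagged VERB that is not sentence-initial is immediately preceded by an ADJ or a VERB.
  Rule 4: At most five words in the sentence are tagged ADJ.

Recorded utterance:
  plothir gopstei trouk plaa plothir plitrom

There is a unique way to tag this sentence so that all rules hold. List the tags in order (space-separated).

ADJ ADJ CONJ ADJ ADJ ADJ

Candidates per position — 1:plothir {VERB,ADJ}; 2:gopstei {ADJ,VERB}; 3:trouk {CONJ}; 4:plaa {ADJ}; 5:plothir {VERB,ADJ}; 6:plitrom {ADJ}.
If word 1 were VERB, no tagging could satisfy rule 1; so word 1 is ADJ.
If word 2 were VERB, no tagging could satisfy rule 1; so word 2 is ADJ.
If word 5 were VERB, no tagging could satisfy rule 1; so word 5 is ADJ.
The only consistent sequence is: ADJ ADJ CONJ ADJ ADJ ADJ.
Rule-by-rule: rule 1 ✓; rule 2 ✓; rule 3 ✓; rule 4 ✓.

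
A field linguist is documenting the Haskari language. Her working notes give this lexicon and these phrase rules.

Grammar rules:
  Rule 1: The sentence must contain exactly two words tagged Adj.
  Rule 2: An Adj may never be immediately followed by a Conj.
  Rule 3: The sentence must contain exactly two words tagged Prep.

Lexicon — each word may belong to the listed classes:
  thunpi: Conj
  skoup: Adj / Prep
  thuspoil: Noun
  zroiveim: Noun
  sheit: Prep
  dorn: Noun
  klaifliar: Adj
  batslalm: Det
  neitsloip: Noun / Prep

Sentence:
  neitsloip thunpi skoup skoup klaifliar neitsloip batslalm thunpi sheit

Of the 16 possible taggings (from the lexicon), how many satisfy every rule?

2

Candidates per position — 1:neitsloip {Noun,Prep}; 2:thunpi {Conj}; 3:skoup {Adj,Prep}; 4:skoup {Adj,Prep}; 5:klaifliar {Adj}; 6:neitsloip {Noun,Prep}; 7:batslalm {Det}; 8:thunpi {Conj}; 9:sheit {Prep}.
There are 16 candidate sequences in total.
The sequences that satisfy every rule: Noun Conj Adj Prep Adj Noun Det Conj Prep; Noun Conj Prep Adj Adj Noun Det Conj Prep.
Count = 2.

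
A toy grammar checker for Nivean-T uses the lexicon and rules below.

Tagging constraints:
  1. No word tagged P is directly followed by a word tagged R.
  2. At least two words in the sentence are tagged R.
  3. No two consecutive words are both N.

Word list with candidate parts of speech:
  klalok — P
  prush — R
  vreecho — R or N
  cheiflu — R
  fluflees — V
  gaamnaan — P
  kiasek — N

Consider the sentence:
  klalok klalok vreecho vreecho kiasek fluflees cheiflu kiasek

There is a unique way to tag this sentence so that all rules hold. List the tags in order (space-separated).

Candidates per position — 1:klalok {P}; 2:klalok {P}; 3:vreecho {R,N}; 4:vreecho {R,N}; 5:kiasek {N}; 6:fluflees {V}; 7:cheiflu {R}; 8:kiasek {N}.
Position 3: tagging it R would leave rule 1 unsatisfiable, so it must be N.
Position 4: tagging it N would leave rule 2 unsatisfiable, so it must be R.
So the tagging must be: P P N R N V R N.
Check: rule 1 holds; rule 2 holds; rule 3 holds.

P P N R N V R N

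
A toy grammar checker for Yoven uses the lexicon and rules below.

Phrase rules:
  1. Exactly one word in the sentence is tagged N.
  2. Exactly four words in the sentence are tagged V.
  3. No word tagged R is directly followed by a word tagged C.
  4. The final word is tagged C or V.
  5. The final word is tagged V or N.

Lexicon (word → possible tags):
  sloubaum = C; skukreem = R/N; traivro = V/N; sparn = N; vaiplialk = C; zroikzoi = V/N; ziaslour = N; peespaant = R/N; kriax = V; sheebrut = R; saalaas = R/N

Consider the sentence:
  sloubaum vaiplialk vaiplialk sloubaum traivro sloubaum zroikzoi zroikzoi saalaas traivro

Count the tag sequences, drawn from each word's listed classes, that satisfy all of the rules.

Candidates per position — 1:sloubaum {C}; 2:vaiplialk {C}; 3:vaiplialk {C}; 4:sloubaum {C}; 5:traivro {V,N}; 6:sloubaum {C}; 7:zroikzoi {V,N}; 8:zroikzoi {V,N}; 9:saalaas {R,N}; 10:traivro {V,N}.
There are 32 candidate sequences in total.
The sequences that satisfy every rule: C C C C V C V V N V.
Count = 1.

1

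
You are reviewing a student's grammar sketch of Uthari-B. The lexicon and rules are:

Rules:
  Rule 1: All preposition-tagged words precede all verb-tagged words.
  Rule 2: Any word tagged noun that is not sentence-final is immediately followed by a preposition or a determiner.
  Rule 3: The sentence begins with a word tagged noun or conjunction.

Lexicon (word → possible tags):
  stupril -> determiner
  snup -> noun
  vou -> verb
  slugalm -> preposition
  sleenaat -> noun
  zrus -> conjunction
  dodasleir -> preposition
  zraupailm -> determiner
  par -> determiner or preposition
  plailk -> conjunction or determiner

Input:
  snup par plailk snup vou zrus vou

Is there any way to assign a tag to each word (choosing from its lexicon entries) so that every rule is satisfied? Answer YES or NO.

Candidates per position — 1:snup {noun}; 2:par {determiner,preposition}; 3:plailk {conjunction,determiner}; 4:snup {noun}; 5:vou {verb}; 6:zrus {conjunction}; 7:vou {verb}.
Rule 2 cannot be satisfied by any choice of tags from the lexicon.
So there is no consistent tagging.

NO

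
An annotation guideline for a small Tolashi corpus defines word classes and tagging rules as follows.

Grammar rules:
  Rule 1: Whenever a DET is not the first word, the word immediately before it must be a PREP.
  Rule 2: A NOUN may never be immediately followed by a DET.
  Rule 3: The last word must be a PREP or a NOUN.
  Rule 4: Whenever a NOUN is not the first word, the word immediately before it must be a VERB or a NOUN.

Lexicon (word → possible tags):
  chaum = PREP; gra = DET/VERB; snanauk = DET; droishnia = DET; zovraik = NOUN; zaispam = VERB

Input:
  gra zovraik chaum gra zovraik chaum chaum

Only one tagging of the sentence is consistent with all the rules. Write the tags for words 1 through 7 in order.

Candidates per position — 1:gra {DET,VERB}; 2:zovraik {NOUN}; 3:chaum {PREP}; 4:gra {DET,VERB}; 5:zovraik {NOUN}; 6:chaum {PREP}; 7:chaum {PREP}.
Position 1: DET is ruled out by rule 4; that leaves VERB.
Position 4: DET is ruled out by rule 4; that leaves VERB.
The unique satisfying tagging is: VERB NOUN PREP VERB NOUN PREP PREP.
Check: rule 1 holds; rule 2 holds; rule 3 holds; rule 4 holds.

VERB NOUN PREP VERB NOUN PREP PREP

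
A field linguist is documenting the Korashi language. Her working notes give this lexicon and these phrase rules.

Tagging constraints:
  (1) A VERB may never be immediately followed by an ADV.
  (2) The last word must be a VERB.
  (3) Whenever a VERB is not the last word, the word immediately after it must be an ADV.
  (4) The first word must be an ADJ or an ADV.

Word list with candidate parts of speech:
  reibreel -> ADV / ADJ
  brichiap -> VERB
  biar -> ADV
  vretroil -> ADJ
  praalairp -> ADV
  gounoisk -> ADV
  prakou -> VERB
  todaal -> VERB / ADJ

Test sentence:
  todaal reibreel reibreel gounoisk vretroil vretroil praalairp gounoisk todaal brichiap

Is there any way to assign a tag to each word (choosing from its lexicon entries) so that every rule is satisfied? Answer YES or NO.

YES

Candidates per position — 1:todaal {VERB,ADJ}; 2:reibreel {ADV,ADJ}; 3:reibreel {ADV,ADJ}; 4:gounoisk {ADV}; 5:vretroil {ADJ}; 6:vretroil {ADJ}; 7:praalairp {ADV}; 8:gounoisk {ADV}; 9:todaal {VERB,ADJ}; 10:brichiap {VERB}.
One satisfying assignment: ADJ ADJ ADV ADV ADJ ADJ ADV ADV ADJ VERB.
Check: rule 1 satisfied; rule 2 satisfied; rule 3 satisfied; rule 4 satisfied.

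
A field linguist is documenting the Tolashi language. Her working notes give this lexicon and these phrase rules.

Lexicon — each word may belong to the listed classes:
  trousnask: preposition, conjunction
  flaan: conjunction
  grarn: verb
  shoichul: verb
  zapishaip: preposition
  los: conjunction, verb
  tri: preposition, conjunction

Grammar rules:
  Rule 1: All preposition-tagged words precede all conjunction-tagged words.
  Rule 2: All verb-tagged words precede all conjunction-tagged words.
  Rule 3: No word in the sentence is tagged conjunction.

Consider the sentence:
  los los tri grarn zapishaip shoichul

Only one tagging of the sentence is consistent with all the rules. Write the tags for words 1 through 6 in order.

verb verb preposition verb preposition verb

Candidates per position — 1:los {conjunction,verb}; 2:los {conjunction,verb}; 3:tri {preposition,conjunction}; 4:grarn {verb}; 5:zapishaip {preposition}; 6:shoichul {verb}.
At position 1, choosing conjunction makes rule 1 impossible to satisfy; hence verb.
At position 2, choosing conjunction makes rule 1 impossible to satisfy; hence verb.
At position 3, choosing conjunction makes rule 1 impossible to satisfy; hence preposition.
The unique satisfying tagging is: verb verb preposition verb preposition verb.
Checking: rule 1 ✓; rule 2 ✓; rule 3 ✓.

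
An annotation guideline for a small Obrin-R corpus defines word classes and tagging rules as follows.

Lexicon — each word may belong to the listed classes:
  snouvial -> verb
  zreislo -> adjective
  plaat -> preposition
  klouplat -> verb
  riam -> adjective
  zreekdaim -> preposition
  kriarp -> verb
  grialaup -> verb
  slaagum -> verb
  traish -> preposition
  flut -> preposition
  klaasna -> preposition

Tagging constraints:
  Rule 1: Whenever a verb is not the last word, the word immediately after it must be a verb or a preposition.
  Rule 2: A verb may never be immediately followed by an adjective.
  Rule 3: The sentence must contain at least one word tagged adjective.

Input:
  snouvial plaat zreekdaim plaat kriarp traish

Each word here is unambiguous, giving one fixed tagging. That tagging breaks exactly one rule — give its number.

3

Fixed tagging: verb preposition preposition preposition verb preposition.
Checking each rule: R1 pass, R2 pass, R3 fail.
Only rule 3 fails.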